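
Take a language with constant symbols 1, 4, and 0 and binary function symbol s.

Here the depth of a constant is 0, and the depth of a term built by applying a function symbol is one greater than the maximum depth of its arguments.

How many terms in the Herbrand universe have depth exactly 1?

9

Write N_k for the number of ground terms of depth ≤ k. A term of depth ≤ k is either a constant or a function symbol applied to arguments of depth ≤ k−1, so N_k = 3 + N_{k-1}^2.
N_0 = 3
N_1 = 3 + 3^2 = 12
Terms of depth exactly 1: N_1 − N_0 = 12 − 3 = 9.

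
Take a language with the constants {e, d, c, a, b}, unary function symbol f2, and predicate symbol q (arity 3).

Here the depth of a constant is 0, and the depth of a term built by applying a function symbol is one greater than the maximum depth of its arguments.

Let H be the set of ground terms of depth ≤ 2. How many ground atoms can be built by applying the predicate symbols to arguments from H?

3375

First count ground terms of depth ≤ 2.
Write N_k for the number of ground terms of depth ≤ k. A term of depth ≤ k is either a constant or a function symbol applied to arguments of depth ≤ k−1, so N_k = 5 + N_{k-1}.
N_0 = 5
N_1 = 5 + 5 = 10
N_2 = 5 + 10 = 15
So |H| = 15.
For each predicate symbol, the number of ground atoms is |H| raised to its arity; summing:
  q: 15^3 = 3375
Total ground atoms: 3375.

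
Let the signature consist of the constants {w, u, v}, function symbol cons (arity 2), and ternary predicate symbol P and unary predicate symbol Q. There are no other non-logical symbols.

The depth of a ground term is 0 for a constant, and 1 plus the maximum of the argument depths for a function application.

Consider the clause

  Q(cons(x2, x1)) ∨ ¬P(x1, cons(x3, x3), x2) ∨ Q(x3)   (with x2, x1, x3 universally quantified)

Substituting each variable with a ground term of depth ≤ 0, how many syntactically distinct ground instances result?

27

Ground terms of depth ≤ 0:
  Let N_k = |{terms of depth ≤ k}|. Then N_0 = 3 and N_k = 3 + N_{k-1}^2 for k ≥ 1 (one summand per function symbol, arity giving the exponent).
  N_0 = 3
So there are 3 ground terms available for substitution.
There are 3 variables to instantiate (x2, x1, x3), each occurring in at least one literal, so different choices give different ground instances.
Number of ground instances = 3^3 = 27.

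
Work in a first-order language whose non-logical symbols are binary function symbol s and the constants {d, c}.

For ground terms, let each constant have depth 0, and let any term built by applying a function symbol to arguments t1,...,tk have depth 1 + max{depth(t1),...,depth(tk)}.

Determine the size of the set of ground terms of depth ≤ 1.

6

Write N_k for the number of ground terms of depth ≤ k. A term of depth ≤ k is either a constant or a function symbol applied to arguments of depth ≤ k−1, so N_k = 2 + N_{k-1}^2.
N_0 = 2
N_1 = 2 + 2^2 = 6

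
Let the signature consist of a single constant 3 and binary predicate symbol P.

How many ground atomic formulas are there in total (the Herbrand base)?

With no function symbols, the Herbrand universe is just the 1 constant.
Ground atoms per predicate: P: 1^2 = 1.
Herbrand base size = 1 = 1.

1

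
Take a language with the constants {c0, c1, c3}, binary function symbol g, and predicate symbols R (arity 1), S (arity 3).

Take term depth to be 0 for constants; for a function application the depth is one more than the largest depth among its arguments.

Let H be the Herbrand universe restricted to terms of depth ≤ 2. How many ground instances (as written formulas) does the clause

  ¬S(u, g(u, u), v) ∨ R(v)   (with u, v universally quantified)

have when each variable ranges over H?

21609

Ground terms of depth ≤ 2:
  Write N_k for the number of ground terms of depth ≤ k. A term of depth ≤ k is either a constant or a function symbol applied to arguments of depth ≤ k−1, so N_k = 3 + N_{k-1}^2.
  N_0 = 3
  N_1 = 3 + 3^2 = 12
  N_2 = 3 + 12^2 = 147
So there are 147 ground terms available for substitution.
The body mentions every one of the 2 quantified variables; since ground terms form a free algebra, no two substitutions collapse to the same formula.
Number of ground instances = 147^2 = 21609.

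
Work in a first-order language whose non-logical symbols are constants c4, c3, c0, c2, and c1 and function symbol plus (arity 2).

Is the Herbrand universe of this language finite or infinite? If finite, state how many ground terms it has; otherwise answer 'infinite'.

infinite

The signature has at least one function symbol (plus, arity 2) and at least one constant (c4).
Iterating plus gives infinitely many distinct ground terms: c4, plus(c4, c4), plus(plus(c4, c4), plus(c4, c4)), ...
So the Herbrand universe is infinite.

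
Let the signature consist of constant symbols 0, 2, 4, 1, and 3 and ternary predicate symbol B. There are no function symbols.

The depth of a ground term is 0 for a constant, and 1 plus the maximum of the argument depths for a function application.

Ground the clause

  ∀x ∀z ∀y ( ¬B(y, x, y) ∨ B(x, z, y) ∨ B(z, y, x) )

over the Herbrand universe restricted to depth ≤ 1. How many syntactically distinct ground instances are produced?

Ground terms of depth ≤ 1:
  With no function symbols every ground term is a constant, so there are exactly 5 ground terms at every depth bound.
  N_0 = 5
  N_1 = 5
  Explicitly: 0, 2, 4, 1, 3.
So there are 5 ground terms available for substitution.
The clause has 3 distinct variables (x, z, y), each appearing in the body. In the free term algebra distinct substitutions yield syntactically distinct ground instances.
Number of ground instances = 5^3 = 125.

125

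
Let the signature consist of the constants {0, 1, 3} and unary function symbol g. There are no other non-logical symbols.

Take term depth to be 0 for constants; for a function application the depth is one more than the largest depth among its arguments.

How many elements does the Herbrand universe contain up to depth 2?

9

Write N_k for the number of ground terms of depth ≤ k. A term of depth ≤ k is either a constant or a function symbol applied to arguments of depth ≤ k−1, so N_k = 3 + N_{k-1}.
N_0 = 3
N_1 = 3 + 3 = 6
N_2 = 3 + 6 = 9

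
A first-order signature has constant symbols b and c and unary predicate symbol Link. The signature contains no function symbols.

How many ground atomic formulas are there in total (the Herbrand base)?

2

With no function symbols, the Herbrand universe is just the 2 constants.
Ground atoms per predicate: Link: 2.
Herbrand base size = 2 = 2.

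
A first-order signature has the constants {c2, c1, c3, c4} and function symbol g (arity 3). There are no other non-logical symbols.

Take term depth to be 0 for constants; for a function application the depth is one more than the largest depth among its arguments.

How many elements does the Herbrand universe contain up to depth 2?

Let N_k count ground terms of depth at most k. Each non-constant term of depth ≤ k is some function symbol applied to depth-≤(k−1) arguments, giving N_k = 4 + N_{k-1}^3.
N_0 = 4
N_1 = 4 + 4^3 = 68
N_2 = 4 + 68^3 = 314436

314436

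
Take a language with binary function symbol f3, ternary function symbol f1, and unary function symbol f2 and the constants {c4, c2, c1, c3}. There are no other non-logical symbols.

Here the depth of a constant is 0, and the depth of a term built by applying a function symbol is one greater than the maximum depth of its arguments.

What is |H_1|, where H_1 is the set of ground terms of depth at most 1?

88

Let N_k count ground terms of depth at most k. Each non-constant term of depth ≤ k is some function symbol applied to depth-≤(k−1) arguments, giving N_k = 4 + N_{k-1}^2 + N_{k-1}^3 + N_{k-1}.
N_0 = 4
N_1 = 4 + 4^2 + 4^3 + 4 = 88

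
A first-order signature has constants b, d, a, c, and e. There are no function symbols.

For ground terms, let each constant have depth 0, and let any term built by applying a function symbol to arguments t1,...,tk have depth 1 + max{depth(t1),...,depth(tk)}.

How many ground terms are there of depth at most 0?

5

With no function symbols every ground term is a constant, so there are exactly 5 ground terms at every depth bound.
N_0 = 5
Explicitly: b, d, a, c, e.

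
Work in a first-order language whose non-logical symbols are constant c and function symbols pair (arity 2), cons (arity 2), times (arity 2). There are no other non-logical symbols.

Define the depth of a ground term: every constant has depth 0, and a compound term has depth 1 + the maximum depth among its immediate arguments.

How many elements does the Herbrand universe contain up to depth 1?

Let N_k count ground terms of depth at most k. Each non-constant term of depth ≤ k is some function symbol applied to depth-≤(k−1) arguments, giving N_k = 1 + N_{k-1}^2 + N_{k-1}^2 + N_{k-1}^2.
N_0 = 1
N_1 = 1 + 1^2 + 1^2 + 1^2 = 4

4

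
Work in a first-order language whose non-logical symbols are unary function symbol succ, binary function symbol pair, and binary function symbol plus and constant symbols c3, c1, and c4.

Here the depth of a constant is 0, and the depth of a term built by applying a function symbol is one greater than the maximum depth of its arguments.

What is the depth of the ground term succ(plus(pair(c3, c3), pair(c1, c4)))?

depth(pair(c3, c3)) = 1 + max(0, 0) = 1
depth(pair(c1, c4)) = 1 + max(0, 0) = 1
depth(plus(pair(c3, c3), pair(c1, c4))) = 1 + max(1, 1) = 2
depth(succ(plus(pair(c3, c3), pair(c1, c4)))) = 1 + depth(plus(pair(c3, c3), pair(c1, c4))) = 1 + 2 = 3

3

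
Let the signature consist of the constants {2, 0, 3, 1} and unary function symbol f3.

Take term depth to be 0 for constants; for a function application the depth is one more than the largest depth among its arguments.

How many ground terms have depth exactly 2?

4

Write N_k for the number of ground terms of depth ≤ k. A term of depth ≤ k is either a constant or a function symbol applied to arguments of depth ≤ k−1, so N_k = 4 + N_{k-1}.
N_0 = 4
N_1 = 4 + 4 = 8
N_2 = 4 + 8 = 12
Terms of depth exactly 2: N_2 − N_1 = 12 − 8 = 4.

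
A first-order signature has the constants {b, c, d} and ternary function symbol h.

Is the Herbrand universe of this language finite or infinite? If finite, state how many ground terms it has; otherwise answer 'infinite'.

infinite

The signature has at least one function symbol (h, arity 3) and at least one constant (b).
Iterating h gives infinitely many distinct ground terms: b, h(b, b, b), h(h(b, b, b), h(b, b, b), h(b, b, b)), ...
So the Herbrand universe is infinite.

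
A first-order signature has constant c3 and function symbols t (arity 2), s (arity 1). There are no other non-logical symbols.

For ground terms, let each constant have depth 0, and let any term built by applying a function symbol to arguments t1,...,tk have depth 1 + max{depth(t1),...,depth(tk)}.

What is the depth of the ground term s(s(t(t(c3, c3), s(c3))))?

depth(t(c3, c3)) = 1 + max(0, 0) = 1
depth(s(c3)) = 1 + depth(c3) = 1 + 0 = 1
depth(t(t(c3, c3), s(c3))) = 1 + max(1, 1) = 2
depth(s(t(t(c3, c3), s(c3)))) = 1 + depth(t(t(c3, c3), s(c3))) = 1 + 2 = 3
depth(s(s(t(t(c3, c3), s(c3))))) = 1 + depth(s(t(t(c3, c3), s(c3)))) = 1 + 3 = 4

4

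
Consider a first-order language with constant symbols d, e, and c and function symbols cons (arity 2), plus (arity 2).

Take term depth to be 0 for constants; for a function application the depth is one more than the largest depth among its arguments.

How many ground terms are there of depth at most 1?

Write N_k for the number of ground terms of depth ≤ k. A term of depth ≤ k is either a constant or a function symbol applied to arguments of depth ≤ k−1, so N_k = 3 + N_{k-1}^2 + N_{k-1}^2.
N_0 = 3
N_1 = 3 + 3^2 + 3^2 = 21

21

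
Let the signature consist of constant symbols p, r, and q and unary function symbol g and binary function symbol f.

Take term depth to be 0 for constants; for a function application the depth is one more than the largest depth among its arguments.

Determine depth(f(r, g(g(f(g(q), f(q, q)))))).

5

depth(g(q)) = 1 + depth(q) = 1 + 0 = 1
depth(f(q, q)) = 1 + max(0, 0) = 1
depth(f(g(q), f(q, q))) = 1 + max(1, 1) = 2
depth(g(f(g(q), f(q, q)))) = 1 + depth(f(g(q), f(q, q))) = 1 + 2 = 3
depth(g(g(f(g(q), f(q, q))))) = 1 + depth(g(f(g(q), f(q, q)))) = 1 + 3 = 4
depth(f(r, g(g(f(g(q), f(q, q)))))) = 1 + max(0, 4) = 5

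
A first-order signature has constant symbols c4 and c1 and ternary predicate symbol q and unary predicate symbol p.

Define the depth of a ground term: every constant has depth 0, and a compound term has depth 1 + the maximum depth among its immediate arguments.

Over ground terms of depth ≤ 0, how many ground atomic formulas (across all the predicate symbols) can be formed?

First count ground terms of depth ≤ 0.
With no function symbols every ground term is a constant, so there are exactly 2 ground terms at every depth bound.
N_0 = 2
Explicitly: c4, c1.
So |H| = 2.
A ground atom is a predicate applied to a tuple of terms from H, so the count is the sum over predicates of |H|^arity:
  q: 2^3 = 8;  p: 2
Total ground atoms: 8 + 2 = 10.

10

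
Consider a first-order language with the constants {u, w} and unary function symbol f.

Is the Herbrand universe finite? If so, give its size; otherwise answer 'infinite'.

infinite

The signature has at least one function symbol (f, arity 1) and at least one constant (u).
Iterating f gives infinitely many distinct ground terms: u, f(u), f(f(u)), ...
So the Herbrand universe is infinite.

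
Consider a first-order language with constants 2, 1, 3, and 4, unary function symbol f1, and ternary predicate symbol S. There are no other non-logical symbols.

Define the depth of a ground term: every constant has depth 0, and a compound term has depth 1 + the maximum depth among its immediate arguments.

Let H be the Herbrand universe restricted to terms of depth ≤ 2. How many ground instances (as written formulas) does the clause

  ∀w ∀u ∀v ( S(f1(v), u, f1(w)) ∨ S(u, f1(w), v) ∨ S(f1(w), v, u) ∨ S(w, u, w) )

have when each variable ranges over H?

1728

Ground terms of depth ≤ 2:
  Let N_k = |{terms of depth ≤ k}|. Then N_0 = 4 and N_k = 4 + N_{k-1} for k ≥ 1 (one summand per function symbol, arity giving the exponent).
  N_0 = 4
  N_1 = 4 + 4 = 8
  N_2 = 4 + 8 = 12
So there are 12 ground terms available for substitution.
There are 3 variables to instantiate (w, u, v), each occurring in at least one literal, so different choices give different ground instances.
Number of ground instances = 12^3 = 1728.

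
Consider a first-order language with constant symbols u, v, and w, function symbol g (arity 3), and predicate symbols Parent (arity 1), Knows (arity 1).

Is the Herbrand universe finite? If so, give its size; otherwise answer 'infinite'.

infinite

The signature has at least one function symbol (g, arity 3) and at least one constant (u).
Iterating g gives infinitely many distinct ground terms: u, g(u, u, u), g(g(u, u, u), g(u, u, u), g(u, u, u)), ...
So the Herbrand universe is infinite.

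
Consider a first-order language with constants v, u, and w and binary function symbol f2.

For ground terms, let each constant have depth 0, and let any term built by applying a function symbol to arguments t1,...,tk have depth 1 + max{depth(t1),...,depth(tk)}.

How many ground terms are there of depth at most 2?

147

Let N_k = |{terms of depth ≤ k}|. Then N_0 = 3 and N_k = 3 + N_{k-1}^2 for k ≥ 1 (one summand per function symbol, arity giving the exponent).
N_0 = 3
N_1 = 3 + 3^2 = 12
N_2 = 3 + 12^2 = 147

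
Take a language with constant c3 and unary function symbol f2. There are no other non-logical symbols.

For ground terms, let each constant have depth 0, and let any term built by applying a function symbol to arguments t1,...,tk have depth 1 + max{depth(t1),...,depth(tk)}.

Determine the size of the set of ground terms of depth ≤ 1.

Let N_k count ground terms of depth at most k. Each non-constant term of depth ≤ k is some function symbol applied to depth-≤(k−1) arguments, giving N_k = 1 + N_{k-1}.
N_0 = 1
N_1 = 1 + 1 = 2
Explicitly: c3, f2(c3).

2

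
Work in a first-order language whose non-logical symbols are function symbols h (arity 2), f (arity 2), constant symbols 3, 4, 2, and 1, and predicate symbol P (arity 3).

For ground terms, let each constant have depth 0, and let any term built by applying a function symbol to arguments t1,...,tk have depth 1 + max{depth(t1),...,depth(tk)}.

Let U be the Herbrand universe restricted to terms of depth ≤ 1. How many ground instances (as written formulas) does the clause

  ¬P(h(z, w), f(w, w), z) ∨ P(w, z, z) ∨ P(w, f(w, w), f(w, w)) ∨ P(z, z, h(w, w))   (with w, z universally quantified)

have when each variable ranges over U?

1296

Ground terms of depth ≤ 1:
  If N_k denotes the number of depth-≤k ground terms, the 4 constants give N_0 = 4, and each function symbol of arity r contributes N_{k-1}^r new terms at level k: N_k = 4 + N_{k-1}^2 + N_{k-1}^2.
  N_0 = 4
  N_1 = 4 + 4^2 + 4^2 = 36
So there are 36 ground terms available for substitution.
The clause has 2 distinct variables (w, z), each appearing in the body. In the free term algebra distinct substitutions yield syntactically distinct ground instances.
Number of ground instances = 36^2 = 1296.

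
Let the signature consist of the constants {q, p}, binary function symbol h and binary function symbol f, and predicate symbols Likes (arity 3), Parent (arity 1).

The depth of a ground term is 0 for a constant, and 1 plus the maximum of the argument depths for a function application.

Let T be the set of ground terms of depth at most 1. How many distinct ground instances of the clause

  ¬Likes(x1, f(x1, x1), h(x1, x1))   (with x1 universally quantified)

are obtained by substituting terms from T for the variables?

10

Ground terms of depth ≤ 1:
  Let N_k count ground terms of depth at most k. Each non-constant term of depth ≤ k is some function symbol applied to depth-≤(k−1) arguments, giving N_k = 2 + N_{k-1}^2 + N_{k-1}^2.
  N_0 = 2
  N_1 = 2 + 2^2 + 2^2 = 10
So there are 10 ground terms available for substitution.
The variable x1 ranges independently over the available ground terms, and distinct assignments produce distinct instances.
Number of ground instances = 10.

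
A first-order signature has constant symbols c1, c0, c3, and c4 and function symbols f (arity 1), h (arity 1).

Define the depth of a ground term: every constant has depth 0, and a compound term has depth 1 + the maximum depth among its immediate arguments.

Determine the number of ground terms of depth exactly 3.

Write N_k for the number of ground terms of depth ≤ k. A term of depth ≤ k is either a constant or a function symbol applied to arguments of depth ≤ k−1, so N_k = 4 + N_{k-1} + N_{k-1}.
N_0 = 4
N_1 = 4 + 4 + 4 = 12
N_2 = 4 + 12 + 12 = 28
N_3 = 4 + 28 + 28 = 60
Terms of depth exactly 3: N_3 − N_2 = 60 − 28 = 32.

32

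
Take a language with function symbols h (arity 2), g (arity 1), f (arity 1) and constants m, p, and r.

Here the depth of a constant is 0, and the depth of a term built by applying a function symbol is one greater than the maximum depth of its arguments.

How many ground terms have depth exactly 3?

132135

Let N_k = |{terms of depth ≤ k}|. Then N_0 = 3 and N_k = 3 + N_{k-1}^2 + N_{k-1} + N_{k-1} for k ≥ 1 (one summand per function symbol, arity giving the exponent).
N_0 = 3
N_1 = 3 + 3^2 + 3 + 3 = 18
N_2 = 3 + 18^2 + 18 + 18 = 363
N_3 = 3 + 363^2 + 363 + 363 = 132498
Terms of depth exactly 3: N_3 − N_2 = 132498 − 363 = 132135.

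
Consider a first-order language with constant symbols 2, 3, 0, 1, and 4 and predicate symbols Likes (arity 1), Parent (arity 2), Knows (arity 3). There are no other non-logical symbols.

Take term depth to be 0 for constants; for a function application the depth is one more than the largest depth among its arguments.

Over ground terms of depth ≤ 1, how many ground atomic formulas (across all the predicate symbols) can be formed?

155

First count ground terms of depth ≤ 1.
With no function symbols every ground term is a constant, so there are exactly 5 ground terms at every depth bound.
N_0 = 5
N_1 = 5
Explicitly: 2, 3, 0, 1, 4.
So |H| = 5.
For each predicate symbol, the number of ground atoms is |H| raised to its arity; summing:
  Likes: 5;  Parent: 5^2 = 25;  Knows: 5^3 = 125
Total ground atoms: 5 + 25 + 125 = 155.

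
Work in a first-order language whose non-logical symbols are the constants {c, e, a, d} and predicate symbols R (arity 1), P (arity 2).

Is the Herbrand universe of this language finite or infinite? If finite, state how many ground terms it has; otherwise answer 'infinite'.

4

There are no function symbols, so every ground term is one of the 4 constants.
The Herbrand universe is {c, e, a, d}, which is finite with 4 elements.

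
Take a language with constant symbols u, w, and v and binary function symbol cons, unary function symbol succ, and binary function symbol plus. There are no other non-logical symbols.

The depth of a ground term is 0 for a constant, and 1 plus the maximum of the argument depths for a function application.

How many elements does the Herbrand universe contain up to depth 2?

Write N_k for the number of ground terms of depth ≤ k. A term of depth ≤ k is either a constant or a function symbol applied to arguments of depth ≤ k−1, so N_k = 3 + N_{k-1}^2 + N_{k-1} + N_{k-1}^2.
N_0 = 3
N_1 = 3 + 3^2 + 3 + 3^2 = 24
N_2 = 3 + 24^2 + 24 + 24^2 = 1179

1179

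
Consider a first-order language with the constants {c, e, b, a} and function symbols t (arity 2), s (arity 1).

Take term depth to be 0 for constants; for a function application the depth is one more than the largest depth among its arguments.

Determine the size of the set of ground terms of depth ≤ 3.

Let N_k = |{terms of depth ≤ k}|. Then N_0 = 4 and N_k = 4 + N_{k-1}^2 + N_{k-1} for k ≥ 1 (one summand per function symbol, arity giving the exponent).
N_0 = 4
N_1 = 4 + 4^2 + 4 = 24
N_2 = 4 + 24^2 + 24 = 604
N_3 = 4 + 604^2 + 604 = 365424

365424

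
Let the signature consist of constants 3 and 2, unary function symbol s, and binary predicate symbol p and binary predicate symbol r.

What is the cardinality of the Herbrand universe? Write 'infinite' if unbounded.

infinite

The signature has at least one function symbol (s, arity 1) and at least one constant (3).
Iterating s gives infinitely many distinct ground terms: 3, s(3), s(s(3)), ...
So the Herbrand universe is infinite.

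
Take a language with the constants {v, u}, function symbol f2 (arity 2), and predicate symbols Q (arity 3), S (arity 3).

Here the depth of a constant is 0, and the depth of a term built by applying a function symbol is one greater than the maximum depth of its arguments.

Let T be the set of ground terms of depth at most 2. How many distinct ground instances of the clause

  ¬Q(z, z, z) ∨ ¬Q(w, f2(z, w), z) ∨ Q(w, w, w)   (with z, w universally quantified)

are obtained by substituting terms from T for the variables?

Ground terms of depth ≤ 2:
  If N_k denotes the number of depth-≤k ground terms, the 2 constants give N_0 = 2, and each function symbol of arity r contributes N_{k-1}^r new terms at level k: N_k = 2 + N_{k-1}^2.
  N_0 = 2
  N_1 = 2 + 2^2 = 6
  N_2 = 2 + 6^2 = 38
So there are 38 ground terms available for substitution.
The clause has 2 distinct variables (z, w), each appearing in the body. In the free term algebra distinct substitutions yield syntactically distinct ground instances.
Number of ground instances = 38^2 = 1444.

1444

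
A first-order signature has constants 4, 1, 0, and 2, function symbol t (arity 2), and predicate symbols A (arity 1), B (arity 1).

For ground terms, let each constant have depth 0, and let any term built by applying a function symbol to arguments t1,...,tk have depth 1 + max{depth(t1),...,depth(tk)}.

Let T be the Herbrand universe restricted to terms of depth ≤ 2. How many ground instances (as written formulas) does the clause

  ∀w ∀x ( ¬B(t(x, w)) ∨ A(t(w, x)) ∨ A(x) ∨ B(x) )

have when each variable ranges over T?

163216

Ground terms of depth ≤ 2:
  Let N_k count ground terms of depth at most k. Each non-constant term of depth ≤ k is some function symbol applied to depth-≤(k−1) arguments, giving N_k = 4 + N_{k-1}^2.
  N_0 = 4
  N_1 = 4 + 4^2 = 20
  N_2 = 4 + 20^2 = 404
So there are 404 ground terms available for substitution.
Each of w, x ranges independently over the available ground terms, and distinct assignments produce distinct instances.
Number of ground instances = 404^2 = 163216.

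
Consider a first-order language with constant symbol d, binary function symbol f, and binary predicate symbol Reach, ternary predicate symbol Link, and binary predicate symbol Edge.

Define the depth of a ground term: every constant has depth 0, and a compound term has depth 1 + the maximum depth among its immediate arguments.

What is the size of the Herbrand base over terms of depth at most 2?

First count ground terms of depth ≤ 2.
Count level by level. With function symbols f/2, the terms of depth ≤ k are the 1 constant together with each function applied to depth-≤(k−1) tuples, so N_k = 1 + N_{k-1}^2.
N_0 = 1
N_1 = 1 + 1^2 = 2
N_2 = 1 + 2^2 = 5
So |H| = 5.
Each predicate of arity r yields |H|^r ground atoms (one per choice of an r-tuple from H):
  Reach: 5^2 = 25;  Link: 5^3 = 125;  Edge: 5^2 = 25
Total ground atoms: 25 + 125 + 25 = 175.

175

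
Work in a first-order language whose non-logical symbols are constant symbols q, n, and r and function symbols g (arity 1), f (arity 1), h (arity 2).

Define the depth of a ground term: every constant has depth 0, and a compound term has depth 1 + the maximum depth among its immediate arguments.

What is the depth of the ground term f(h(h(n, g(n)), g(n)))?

4

depth(g(n)) = 1 + depth(n) = 1 + 0 = 1
depth(h(n, g(n))) = 1 + max(0, 1) = 2
depth(h(h(n, g(n)), g(n))) = 1 + max(2, 1) = 3
depth(f(h(h(n, g(n)), g(n)))) = 1 + depth(h(h(n, g(n)), g(n))) = 1 + 3 = 4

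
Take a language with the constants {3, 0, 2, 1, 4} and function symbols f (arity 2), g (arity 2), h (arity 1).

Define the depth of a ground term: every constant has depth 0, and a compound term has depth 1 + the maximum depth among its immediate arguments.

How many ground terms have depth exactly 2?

If N_k denotes the number of depth-≤k ground terms, the 5 constants give N_0 = 5, and each function symbol of arity r contributes N_{k-1}^r new terms at level k: N_k = 5 + N_{k-1}^2 + N_{k-1}^2 + N_{k-1}.
N_0 = 5
N_1 = 5 + 5^2 + 5^2 + 5 = 60
N_2 = 5 + 60^2 + 60^2 + 60 = 7265
Terms of depth exactly 2: N_2 − N_1 = 7265 − 60 = 7205.

7205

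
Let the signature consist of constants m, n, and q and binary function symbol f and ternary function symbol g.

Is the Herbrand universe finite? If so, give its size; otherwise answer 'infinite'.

The signature has at least one function symbol (f, arity 2) and at least one constant (m).
Iterating f gives infinitely many distinct ground terms: m, f(m, m), f(f(m, m), f(m, m)), ...
So the Herbrand universe is infinite.

infinite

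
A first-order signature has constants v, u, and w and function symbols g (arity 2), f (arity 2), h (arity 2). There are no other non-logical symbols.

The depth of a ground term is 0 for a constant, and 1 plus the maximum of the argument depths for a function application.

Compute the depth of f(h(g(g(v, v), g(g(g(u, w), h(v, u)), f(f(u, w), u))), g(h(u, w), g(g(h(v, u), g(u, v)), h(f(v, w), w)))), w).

depth(g(v, v)) = 1 + max(0, 0) = 1
depth(g(u, w)) = 1 + max(0, 0) = 1
depth(h(v, u)) = 1 + max(0, 0) = 1
depth(g(g(u, w), h(v, u))) = 1 + max(1, 1) = 2
depth(f(u, w)) = 1 + max(0, 0) = 1
depth(f(f(u, w), u)) = 1 + max(1, 0) = 2
depth(g(g(g(u, w), h(v, u)), f(f(u, w), u))) = 1 + max(2, 2) = 3
depth(g(g(v, v), g(g(g(u, w), h(v, u)), f(f(u, w), u)))) = 1 + max(1, 3) = 4
depth(h(u, w)) = 1 + max(0, 0) = 1
depth(g(u, v)) = 1 + max(0, 0) = 1
depth(g(h(v, u), g(u, v))) = 1 + max(1, 1) = 2
depth(f(v, w)) = 1 + max(0, 0) = 1
depth(h(f(v, w), w)) = 1 + max(1, 0) = 2
depth(g(g(h(v, u), g(u, v)), h(f(v, w), w))) = 1 + max(2, 2) = 3
depth(g(h(u, w), g(g(h(v, u), g(u, v)), h(f(v, w), w)))) = 1 + max(1, 3) = 4
depth(h(g(g(v, v), g(g(g(u, w), h(v, u)), f(f(u, w), u))), g(h(u, w), g(g(h(v, u), g(u, v)), h(f(v, w), w))))) = 1 + max(4, 4) = 5
depth(f(h(g(g(v, v), g(g(g(u, w), h(v, u)), f(f(u, w), u))), g(h(u, w), g(g(h(v, u), g(u, v)), h(f(v, w), w)))), w)) = 1 + max(5, 0) = 6

6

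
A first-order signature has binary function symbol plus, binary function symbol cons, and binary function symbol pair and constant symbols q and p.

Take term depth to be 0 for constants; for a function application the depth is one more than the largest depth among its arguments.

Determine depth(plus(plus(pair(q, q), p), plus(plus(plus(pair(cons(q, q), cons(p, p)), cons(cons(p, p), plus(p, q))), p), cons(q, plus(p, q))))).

6

depth(pair(q, q)) = 1 + max(0, 0) = 1
depth(plus(pair(q, q), p)) = 1 + max(1, 0) = 2
depth(cons(q, q)) = 1 + max(0, 0) = 1
depth(cons(p, p)) = 1 + max(0, 0) = 1
depth(pair(cons(q, q), cons(p, p))) = 1 + max(1, 1) = 2
depth(plus(p, q)) = 1 + max(0, 0) = 1
depth(cons(cons(p, p), plus(p, q))) = 1 + max(1, 1) = 2
depth(plus(pair(cons(q, q), cons(p, p)), cons(cons(p, p), plus(p, q)))) = 1 + max(2, 2) = 3
depth(plus(plus(pair(cons(q, q), cons(p, p)), cons(cons(p, p), plus(p, q))), p)) = 1 + max(3, 0) = 4
depth(cons(q, plus(p, q))) = 1 + max(0, 1) = 2
depth(plus(plus(plus(pair(cons(q, q), cons(p, p)), cons(cons(p, p), plus(p, q))), p), cons(q, plus(p, q)))) = 1 + max(4, 2) = 5
depth(plus(plus(pair(q, q), p), plus(plus(plus(pair(cons(q, q), cons(p, p)), cons(cons(p, p), plus(p, q))), p), cons(q, plus(p, q))))) = 1 + max(2, 5) = 6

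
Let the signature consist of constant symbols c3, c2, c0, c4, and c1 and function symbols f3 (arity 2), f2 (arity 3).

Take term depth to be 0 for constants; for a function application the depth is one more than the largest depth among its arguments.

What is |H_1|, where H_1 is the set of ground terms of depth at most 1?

Let N_k count ground terms of depth at most k. Each non-constant term of depth ≤ k is some function symbol applied to depth-≤(k−1) arguments, giving N_k = 5 + N_{k-1}^2 + N_{k-1}^3.
N_0 = 5
N_1 = 5 + 5^2 + 5^3 = 155

155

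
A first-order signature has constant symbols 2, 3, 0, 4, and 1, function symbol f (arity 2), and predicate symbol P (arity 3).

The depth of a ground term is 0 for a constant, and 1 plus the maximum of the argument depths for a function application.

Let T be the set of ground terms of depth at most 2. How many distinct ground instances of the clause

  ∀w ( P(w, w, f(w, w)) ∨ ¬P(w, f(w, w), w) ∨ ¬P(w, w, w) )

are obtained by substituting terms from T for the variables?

905

Ground terms of depth ≤ 2:
  Count level by level. With function symbols f/2, the terms of depth ≤ k are the 5 constants together with each function applied to depth-≤(k−1) tuples, so N_k = 5 + N_{k-1}^2.
  N_0 = 5
  N_1 = 5 + 5^2 = 30
  N_2 = 5 + 30^2 = 905
So there are 905 ground terms available for substitution.
The body mentions the single quantified variable w; since ground terms form a free algebra, no two substitutions collapse to the same formula.
Number of ground instances = 905.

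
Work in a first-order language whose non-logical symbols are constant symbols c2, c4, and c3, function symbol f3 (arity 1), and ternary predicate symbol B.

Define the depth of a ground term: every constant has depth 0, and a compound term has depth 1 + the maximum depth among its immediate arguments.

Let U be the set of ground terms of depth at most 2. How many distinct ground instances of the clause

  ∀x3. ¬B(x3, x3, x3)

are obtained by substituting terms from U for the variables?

9

Ground terms of depth ≤ 2:
  Let N_k count ground terms of depth at most k. Each non-constant term of depth ≤ k is some function symbol applied to depth-≤(k−1) arguments, giving N_k = 3 + N_{k-1}.
  N_0 = 3
  N_1 = 3 + 3 = 6
  N_2 = 3 + 6 = 9
  Explicitly: c2, c4, c3, f3(c2), f3(c4), f3(c3), f3(f3(c2)), f3(f3(c4)), f3(f3(c3)).
So there are 9 ground terms available for substitution.
The variable x3 ranges independently over the available ground terms, and distinct assignments produce distinct instances.
Number of ground instances = 9.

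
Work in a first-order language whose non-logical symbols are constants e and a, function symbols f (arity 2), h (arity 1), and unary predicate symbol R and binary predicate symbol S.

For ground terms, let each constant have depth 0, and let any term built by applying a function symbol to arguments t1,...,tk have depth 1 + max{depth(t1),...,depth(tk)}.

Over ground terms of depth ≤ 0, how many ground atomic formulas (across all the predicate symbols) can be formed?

6

First count ground terms of depth ≤ 0.
If N_k denotes the number of depth-≤k ground terms, the 2 constants give N_0 = 2, and each function symbol of arity r contributes N_{k-1}^r new terms at level k: N_k = 2 + N_{k-1}^2 + N_{k-1}.
N_0 = 2
So |H| = 2.
A ground atom is a predicate applied to a tuple of terms from H, so the count is the sum over predicates of |H|^arity:
  R: 2;  S: 2^2 = 4
Total ground atoms: 2 + 4 = 6.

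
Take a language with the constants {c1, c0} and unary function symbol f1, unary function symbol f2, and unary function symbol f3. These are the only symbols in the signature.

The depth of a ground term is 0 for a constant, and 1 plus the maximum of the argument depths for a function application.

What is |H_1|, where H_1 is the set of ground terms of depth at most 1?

Let N_k = |{terms of depth ≤ k}|. Then N_0 = 2 and N_k = 2 + N_{k-1} + N_{k-1} + N_{k-1} for k ≥ 1 (one summand per function symbol, arity giving the exponent).
N_0 = 2
N_1 = 2 + 2 + 2 + 2 = 8
Explicitly: c1, c0, f1(c1), f1(c0), f2(c1), f2(c0), f3(c1), f3(c0).

8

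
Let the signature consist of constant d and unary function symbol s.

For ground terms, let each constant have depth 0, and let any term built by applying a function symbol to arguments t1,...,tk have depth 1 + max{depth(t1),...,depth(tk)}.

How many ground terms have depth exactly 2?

Count level by level. With function symbols s/1, the terms of depth ≤ k are the 1 constant together with each function applied to depth-≤(k−1) tuples, so N_k = 1 + N_{k-1}.
N_0 = 1
N_1 = 1 + 1 = 2
N_2 = 1 + 2 = 3
Terms of depth exactly 2: N_2 − N_1 = 3 − 2 = 1.

1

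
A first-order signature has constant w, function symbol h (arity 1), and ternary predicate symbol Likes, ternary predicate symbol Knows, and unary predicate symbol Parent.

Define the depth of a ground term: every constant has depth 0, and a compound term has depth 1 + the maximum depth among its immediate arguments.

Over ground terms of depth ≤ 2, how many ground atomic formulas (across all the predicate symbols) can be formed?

First count ground terms of depth ≤ 2.
Let N_k = |{terms of depth ≤ k}|. Then N_0 = 1 and N_k = 1 + N_{k-1} for k ≥ 1 (one summand per function symbol, arity giving the exponent).
N_0 = 1
N_1 = 1 + 1 = 2
N_2 = 1 + 2 = 3
Explicitly: w, h(w), h(h(w)).
So |H| = 3.
A ground atom is a predicate applied to a tuple of terms from H, so the count is the sum over predicates of |H|^arity:
  Likes: 3^3 = 27;  Knows: 3^3 = 27;  Parent: 3
Total ground atoms: 27 + 27 + 3 = 57.

57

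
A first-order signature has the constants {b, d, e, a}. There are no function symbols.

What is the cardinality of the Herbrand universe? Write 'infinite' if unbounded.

4

There are no function symbols, so every ground term is one of the 4 constants.
The Herbrand universe is {b, d, e, a}, which is finite with 4 elements.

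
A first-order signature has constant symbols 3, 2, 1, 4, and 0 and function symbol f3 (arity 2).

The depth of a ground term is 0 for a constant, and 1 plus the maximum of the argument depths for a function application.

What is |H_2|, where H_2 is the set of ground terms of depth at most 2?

905

Count level by level. With function symbols f3/2, the terms of depth ≤ k are the 5 constants together with each function applied to depth-≤(k−1) tuples, so N_k = 5 + N_{k-1}^2.
N_0 = 5
N_1 = 5 + 5^2 = 30
N_2 = 5 + 30^2 = 905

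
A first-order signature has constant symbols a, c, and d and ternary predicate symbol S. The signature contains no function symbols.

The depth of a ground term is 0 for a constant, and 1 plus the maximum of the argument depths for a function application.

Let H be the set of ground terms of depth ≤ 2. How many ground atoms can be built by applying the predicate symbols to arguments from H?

First count ground terms of depth ≤ 2.
With no function symbols every ground term is a constant, so there are exactly 3 ground terms at every depth bound.
N_0 = 3
N_1 = 3
N_2 = 3
Explicitly: a, c, d.
So |H| = 3.
A ground atom is a predicate applied to a tuple of terms from H, so the count is the sum over predicates of |H|^arity:
  S: 3^3 = 27
Total ground atoms: 27.

27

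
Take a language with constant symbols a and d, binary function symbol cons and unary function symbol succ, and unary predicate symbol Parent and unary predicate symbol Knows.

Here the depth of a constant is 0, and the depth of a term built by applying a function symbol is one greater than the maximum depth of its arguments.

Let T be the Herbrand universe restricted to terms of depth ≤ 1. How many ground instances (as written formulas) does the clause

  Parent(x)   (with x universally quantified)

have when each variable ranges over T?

8

Ground terms of depth ≤ 1:
  Count level by level. With function symbols cons/2, succ/1, the terms of depth ≤ k are the 2 constants together with each function applied to depth-≤(k−1) tuples, so N_k = 2 + N_{k-1}^2 + N_{k-1}.
  N_0 = 2
  N_1 = 2 + 2^2 + 2 = 8
So there are 8 ground terms available for substitution.
There is 1 variable to instantiate (x),  occurring in at least one literal, so different choices give different ground instances.
Number of ground instances = 8.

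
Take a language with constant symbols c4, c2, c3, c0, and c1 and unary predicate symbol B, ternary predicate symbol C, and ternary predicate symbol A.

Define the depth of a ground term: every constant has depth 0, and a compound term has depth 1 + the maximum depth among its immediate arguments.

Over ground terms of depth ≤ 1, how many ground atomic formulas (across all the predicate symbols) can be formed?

255

First count ground terms of depth ≤ 1.
With no function symbols every ground term is a constant, so there are exactly 5 ground terms at every depth bound.
N_0 = 5
N_1 = 5
Explicitly: c4, c2, c3, c0, c1.
So |H| = 5.
For each predicate symbol, the number of ground atoms is |H| raised to its arity; summing:
  B: 5;  C: 5^3 = 125;  A: 5^3 = 125
Total ground atoms: 5 + 125 + 125 = 255.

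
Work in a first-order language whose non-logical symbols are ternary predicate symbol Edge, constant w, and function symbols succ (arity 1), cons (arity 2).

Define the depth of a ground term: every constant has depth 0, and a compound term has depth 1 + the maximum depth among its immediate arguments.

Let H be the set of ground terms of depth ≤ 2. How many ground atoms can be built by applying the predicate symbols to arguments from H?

2197

First count ground terms of depth ≤ 2.
Write N_k for the number of ground terms of depth ≤ k. A term of depth ≤ k is either a constant or a function symbol applied to arguments of depth ≤ k−1, so N_k = 1 + N_{k-1} + N_{k-1}^2.
N_0 = 1
N_1 = 1 + 1 + 1^2 = 3
N_2 = 1 + 3 + 3^2 = 13
So |H| = 13.
Each predicate of arity r yields |H|^r ground atoms (one per choice of an r-tuple from H):
  Edge: 13^3 = 2197
Total ground atoms: 2197.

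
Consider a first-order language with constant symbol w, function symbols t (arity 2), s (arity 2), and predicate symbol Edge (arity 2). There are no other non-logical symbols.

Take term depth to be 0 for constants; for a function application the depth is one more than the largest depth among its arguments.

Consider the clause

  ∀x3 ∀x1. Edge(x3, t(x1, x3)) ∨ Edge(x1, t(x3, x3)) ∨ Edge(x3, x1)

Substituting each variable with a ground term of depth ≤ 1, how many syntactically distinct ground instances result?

9

Ground terms of depth ≤ 1:
  Let N_k = |{terms of depth ≤ k}|. Then N_0 = 1 and N_k = 1 + N_{k-1}^2 + N_{k-1}^2 for k ≥ 1 (one summand per function symbol, arity giving the exponent).
  N_0 = 1
  N_1 = 1 + 1^2 + 1^2 = 3
  Explicitly: w, t(w, w), s(w, w).
So there are 3 ground terms available for substitution.
There are 2 variables to instantiate (x3, x1), each occurring in at least one literal, so different choices give different ground instances.
Number of ground instances = 3^2 = 9.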